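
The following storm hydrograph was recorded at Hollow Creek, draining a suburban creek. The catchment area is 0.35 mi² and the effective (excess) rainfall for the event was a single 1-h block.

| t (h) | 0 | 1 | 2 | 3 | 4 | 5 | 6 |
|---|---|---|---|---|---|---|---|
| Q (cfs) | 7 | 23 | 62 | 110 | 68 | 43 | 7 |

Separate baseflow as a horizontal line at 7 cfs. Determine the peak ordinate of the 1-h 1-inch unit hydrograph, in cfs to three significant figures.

U_p ≈ 85.8 cfs

Direct runoff: 0.0, 16.0, 55.0, 103.0, 61.0, 36.0, 0.0 cfs; ΣQ_DR = 271.0 cfs, peak = 103.0 cfs.
Runoff depth d = ΣQ_DR·Δt / A = 271.0 × 3600 / (0.35 mi²) = 1.200 in.
The 1-inch UH is the DRH scaled by (1 in)/d, so U_p = 103.0 × 1/1.200 = 85.8 cfs.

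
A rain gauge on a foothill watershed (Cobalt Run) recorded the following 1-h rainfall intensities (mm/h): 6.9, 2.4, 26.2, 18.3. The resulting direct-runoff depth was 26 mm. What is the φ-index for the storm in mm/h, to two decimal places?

φ ≈ 9.25 mm/h

Only the 2 blocks with intensity above φ contribute runoff: 26.2, 18.3 mm/h.
Σ(I−φ)·Δt = d  ⇒  (26.2+18.3 − 2φ)·1 = 26
φ = (44.50 − 26/1) / 2 = 9.25 mm/h.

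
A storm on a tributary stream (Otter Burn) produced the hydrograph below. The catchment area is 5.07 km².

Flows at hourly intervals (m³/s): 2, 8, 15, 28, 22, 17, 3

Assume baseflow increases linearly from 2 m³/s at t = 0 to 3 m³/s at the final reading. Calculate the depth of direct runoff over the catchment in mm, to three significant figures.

d ≈ 55.0 mm

Direct runoff: 0.00, 5.83, 12.67, 25.50, 19.33, 14.17, 0.00 m³/s; ΣQ_DR = 77.50 m³/s.
V = ΣQ_DR · Δt = 77.50 × 3600 s = 2.790 × 10^5 m³.
Over A = 5.07 km², depth = V / A = 55.0 mm.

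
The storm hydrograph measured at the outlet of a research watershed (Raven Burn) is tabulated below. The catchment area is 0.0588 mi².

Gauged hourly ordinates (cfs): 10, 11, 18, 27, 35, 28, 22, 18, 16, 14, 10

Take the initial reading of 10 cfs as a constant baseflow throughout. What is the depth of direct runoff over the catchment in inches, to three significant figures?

d ≈ 2.61 in

Direct runoff: 0.0, 1.0, 8.0, 17.0, 25.0, 18.0, 12.0, 8.0, 6.0, 4.0, 0.0 cfs; ΣQ_DR = 99.00 cfs.
V = ΣQ_DR · Δt = 99.00 × 3600 s = 3.564 × 10^5 ft³.
Over A = 0.0588 mi², depth = V / A = 2.61 in.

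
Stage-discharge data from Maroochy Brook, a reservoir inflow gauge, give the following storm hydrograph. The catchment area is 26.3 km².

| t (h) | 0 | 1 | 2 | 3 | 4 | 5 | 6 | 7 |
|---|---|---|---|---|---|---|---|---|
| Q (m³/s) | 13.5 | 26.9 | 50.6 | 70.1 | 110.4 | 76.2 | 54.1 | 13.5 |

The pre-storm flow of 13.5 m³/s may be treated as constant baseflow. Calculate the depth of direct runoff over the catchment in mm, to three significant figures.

d ≈ 42.1 mm

Direct runoff: 0.0, 13.4, 37.1, 56.6, 96.9, 62.7, 40.6, 0.0 m³/s; ΣQ_DR = 307.3 m³/s.
V = ΣQ_DR · Δt = 307.3 × 3600 s = 1.106 × 10^6 m³.
Over A = 26.3 km², depth = V / A = 42.1 mm.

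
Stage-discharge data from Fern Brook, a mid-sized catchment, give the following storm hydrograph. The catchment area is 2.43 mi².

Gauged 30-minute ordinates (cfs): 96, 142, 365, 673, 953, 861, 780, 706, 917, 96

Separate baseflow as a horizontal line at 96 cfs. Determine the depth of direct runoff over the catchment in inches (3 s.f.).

Direct runoff: 0.0, 46.0, 269.0, 577.0, 857.0, 765.0, 684.0, 610.0, 821.0, 0.0 cfs; ΣQ_DR = 4629 cfs.
V = ΣQ_DR · Δt = 4629 × 1800 s = 8.332 × 10^6 ft³.
Over A = 2.43 mi², depth = V / A = 1.48 in.

d ≈ 1.48 in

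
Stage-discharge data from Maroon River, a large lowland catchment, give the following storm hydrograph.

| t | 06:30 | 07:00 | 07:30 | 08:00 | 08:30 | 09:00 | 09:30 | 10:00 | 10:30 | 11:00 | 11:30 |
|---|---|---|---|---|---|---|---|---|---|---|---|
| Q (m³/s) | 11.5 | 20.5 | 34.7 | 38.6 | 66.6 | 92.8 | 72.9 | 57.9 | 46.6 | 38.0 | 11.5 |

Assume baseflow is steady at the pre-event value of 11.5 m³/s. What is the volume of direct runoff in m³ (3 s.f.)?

Direct-runoff ordinates (Q − Q_b): 0.0, 9.0, 23.2, 27.1, 55.1, 81.3, 61.4, 46.4, 35.1, 26.5, 0.0 m³/s.
ΣQ_DR = 365.1 m³/s.
With Δt = 0.5 h = 1800 s, V = ΣQ_DR · Δt = 365.1 × 1800 = 6.57 × 10^5 m³.

V ≈ 6.57 × 10^5 m³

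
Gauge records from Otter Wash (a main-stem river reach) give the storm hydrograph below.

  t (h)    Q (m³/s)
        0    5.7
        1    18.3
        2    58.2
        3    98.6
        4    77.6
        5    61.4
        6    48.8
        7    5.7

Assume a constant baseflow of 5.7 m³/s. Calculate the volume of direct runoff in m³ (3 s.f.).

V ≈ 1.18 × 10^6 m³

Direct-runoff ordinates (Q − Q_b): 0.0, 12.6, 52.5, 92.9, 71.9, 55.7, 43.1, 0.0 m³/s.
ΣQ_DR = 328.7 m³/s.
With Δt = 1 h = 3600 s, V = ΣQ_DR · Δt = 328.7 × 3600 = 1.18 × 10^6 m³.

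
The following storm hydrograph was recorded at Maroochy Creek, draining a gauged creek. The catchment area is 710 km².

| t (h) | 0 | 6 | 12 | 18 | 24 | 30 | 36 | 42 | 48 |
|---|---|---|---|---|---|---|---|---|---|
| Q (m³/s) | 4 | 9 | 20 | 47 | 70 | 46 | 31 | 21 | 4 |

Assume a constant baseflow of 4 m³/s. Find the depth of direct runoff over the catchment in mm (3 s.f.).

Direct runoff: 0.0, 5.0, 16.0, 43.0, 66.0, 42.0, 27.0, 17.0, 0.0 m³/s; ΣQ_DR = 216.0 m³/s.
V = ΣQ_DR · Δt = 216.0 × 21600 s = 4.666 × 10^6 m³.
Over A = 710 km², depth = V / A = 6.57 mm.

d ≈ 6.57 mm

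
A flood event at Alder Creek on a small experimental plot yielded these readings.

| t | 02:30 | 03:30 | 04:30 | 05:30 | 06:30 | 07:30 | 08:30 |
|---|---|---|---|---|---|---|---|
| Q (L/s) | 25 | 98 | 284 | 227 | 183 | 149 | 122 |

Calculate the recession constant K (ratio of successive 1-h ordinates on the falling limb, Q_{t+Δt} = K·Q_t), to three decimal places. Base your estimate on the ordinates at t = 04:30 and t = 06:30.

Using the recession-limb readings at t = 04:30 and t = 06:30: Q falls from 284 to 183 L/s over 2 intervals.
K = (Q₂/Q₁)^(1/2) = (183/284)^(1/2) = 0.803.

K ≈ 0.803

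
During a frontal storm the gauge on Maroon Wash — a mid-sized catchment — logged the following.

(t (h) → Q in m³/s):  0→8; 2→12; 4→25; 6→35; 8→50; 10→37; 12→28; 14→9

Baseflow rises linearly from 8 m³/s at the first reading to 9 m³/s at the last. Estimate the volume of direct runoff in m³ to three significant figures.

Direct-runoff ordinates (Q − Q_b): 0.00, 3.86, 16.71, 26.57, 41.43, 28.29, 19.14, 0.00 m³/s.
ΣQ_DR = 136.0 m³/s.
With Δt = 2 h = 7200 s, V = ΣQ_DR · Δt = 136.0 × 7200 = 9.79 × 10^5 m³.

V ≈ 9.79 × 10^5 m³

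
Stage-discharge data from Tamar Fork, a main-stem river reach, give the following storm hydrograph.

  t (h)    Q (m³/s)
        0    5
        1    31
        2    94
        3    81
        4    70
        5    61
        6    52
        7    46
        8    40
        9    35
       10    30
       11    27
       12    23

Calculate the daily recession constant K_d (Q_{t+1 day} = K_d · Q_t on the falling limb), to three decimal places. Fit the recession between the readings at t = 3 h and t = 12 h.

K_d ≈ 0.035

Between t = 3 h and t = 12 h the flow falls from 81 to 23 m³/s over 9×1 h = 9 h.
Per-interval ratio K = (23/81)^(1/9) = 0.8695; K_d = K^(24/1) = 0.035.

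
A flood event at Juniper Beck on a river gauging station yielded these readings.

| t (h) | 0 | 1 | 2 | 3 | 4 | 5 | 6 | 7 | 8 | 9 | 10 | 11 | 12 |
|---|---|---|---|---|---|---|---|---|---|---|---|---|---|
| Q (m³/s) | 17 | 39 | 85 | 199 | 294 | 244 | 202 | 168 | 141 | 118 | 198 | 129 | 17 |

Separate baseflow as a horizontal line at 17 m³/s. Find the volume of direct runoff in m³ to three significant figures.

V ≈ 5.87 × 10^6 m³

Direct-runoff ordinates (Q − Q_b): 0.0, 22.0, 68.0, 182.0, 277.0, 227.0, 185.0, 151.0, 124.0, 101.0, 181.0, 112.0, 0.0 m³/s.
ΣQ_DR = 1630 m³/s.
With Δt = 1 h = 3600 s, V = ΣQ_DR · Δt = 1630 × 3600 = 5.87 × 10^6 m³.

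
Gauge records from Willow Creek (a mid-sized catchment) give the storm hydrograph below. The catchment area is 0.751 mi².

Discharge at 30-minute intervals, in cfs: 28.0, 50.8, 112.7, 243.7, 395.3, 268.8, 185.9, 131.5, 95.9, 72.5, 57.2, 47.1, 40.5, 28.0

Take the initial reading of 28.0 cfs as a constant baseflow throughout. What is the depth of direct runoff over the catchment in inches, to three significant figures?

Direct runoff: 0.0, 22.8, 84.7, 215.7, 367.3, 240.8, 157.9, 103.5, 67.9, 44.5, 29.2, 19.1, 12.5, 0.0 cfs; ΣQ_DR = 1366 cfs.
V = ΣQ_DR · Δt = 1366 × 1800 s = 2.459 × 10^6 ft³.
Over A = 0.751 mi², depth = V / A = 1.41 in.

d ≈ 1.41 in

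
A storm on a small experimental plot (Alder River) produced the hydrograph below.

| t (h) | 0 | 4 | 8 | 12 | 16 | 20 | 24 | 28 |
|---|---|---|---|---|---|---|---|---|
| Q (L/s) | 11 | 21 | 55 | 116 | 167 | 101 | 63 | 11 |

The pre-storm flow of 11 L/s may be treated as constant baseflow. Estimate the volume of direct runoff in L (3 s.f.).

Direct-runoff ordinates (Q − Q_b): 0.0, 10.0, 44.0, 105.0, 156.0, 90.0, 52.0, 0.0 L/s.
ΣQ_DR = 457.0 L/s.
With Δt = 4 h = 14400 s, V = ΣQ_DR · Δt = 457.0 × 14400 = 6.58 × 10^6 L.

V ≈ 6.58 × 10^6 L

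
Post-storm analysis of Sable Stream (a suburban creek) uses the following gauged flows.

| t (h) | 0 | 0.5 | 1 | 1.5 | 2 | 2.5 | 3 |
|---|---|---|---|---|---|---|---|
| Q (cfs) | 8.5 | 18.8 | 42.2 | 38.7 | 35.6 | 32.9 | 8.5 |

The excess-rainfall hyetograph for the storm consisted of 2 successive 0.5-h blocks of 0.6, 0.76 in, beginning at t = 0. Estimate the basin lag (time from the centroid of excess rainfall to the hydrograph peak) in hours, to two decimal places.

t_L ≈ 0.47 h

Centroid of excess rainfall: t_c = Σ P_i·t̄_i / ΣP_i = 0.5294 h (block centres at 0.25, 0.75 h).
Hydrograph peak occurs at t = 1 h, so basin lag t_L = 1 − 0.5294 = 0.47 h.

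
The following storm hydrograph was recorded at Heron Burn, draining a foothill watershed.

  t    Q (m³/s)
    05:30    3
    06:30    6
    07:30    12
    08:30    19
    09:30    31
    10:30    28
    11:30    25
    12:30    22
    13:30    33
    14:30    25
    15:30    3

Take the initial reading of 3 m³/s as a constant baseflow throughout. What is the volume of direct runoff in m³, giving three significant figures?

Direct-runoff ordinates (Q − Q_b): 0.0, 3.0, 9.0, 16.0, 28.0, 25.0, 22.0, 19.0, 30.0, 22.0, 0.0 m³/s.
ΣQ_DR = 174.0 m³/s.
With Δt = 1 h = 3600 s, V = ΣQ_DR · Δt = 174.0 × 3600 = 6.26 × 10^5 m³.

V ≈ 6.26 × 10^5 m³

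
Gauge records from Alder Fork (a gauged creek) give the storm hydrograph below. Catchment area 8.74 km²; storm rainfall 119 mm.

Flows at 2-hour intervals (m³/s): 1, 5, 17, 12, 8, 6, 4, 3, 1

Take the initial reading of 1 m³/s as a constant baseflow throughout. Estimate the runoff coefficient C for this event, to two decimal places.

C ≈ 0.33

ΣQ_DR = 48.00 m³/s; V = ΣQ_DR·Δt = 3.456 × 10^5 m³.
Runoff depth d = V / A = 39.54 mm.
C = d / P = 39.54 / 119 = 0.33.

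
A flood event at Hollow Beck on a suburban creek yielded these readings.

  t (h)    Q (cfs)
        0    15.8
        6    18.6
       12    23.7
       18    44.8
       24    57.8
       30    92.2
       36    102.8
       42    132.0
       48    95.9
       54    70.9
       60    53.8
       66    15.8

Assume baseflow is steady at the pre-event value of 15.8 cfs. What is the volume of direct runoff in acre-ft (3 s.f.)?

V ≈ 265 acre-ft

Direct-runoff ordinates (Q − Q_b): 0.0, 2.8, 7.9, 29.0, 42.0, 76.4, 87.0, 116.2, 80.1, 55.1, 38.0, 0.0 cfs.
ΣQ_DR = 534.5 cfs.
With Δt = 6 h = 21600 s, V = ΣQ_DR · Δt = 534.5 × 21600 = 1.15 × 10^7 ft³ = 265 acre-ft.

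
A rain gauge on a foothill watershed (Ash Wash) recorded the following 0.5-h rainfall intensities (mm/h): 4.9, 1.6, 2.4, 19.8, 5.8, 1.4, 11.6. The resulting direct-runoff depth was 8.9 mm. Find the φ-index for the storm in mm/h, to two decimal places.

φ ≈ 6.80 mm/h

Only the 2 blocks with intensity above φ contribute runoff: 19.8, 11.6 mm/h.
Σ(I−φ)·Δt = d  ⇒  (19.8+11.6 − 2φ)·0.5 = 8.9
φ = (31.40 − 8.9/0.5) / 2 = 6.80 mm/h.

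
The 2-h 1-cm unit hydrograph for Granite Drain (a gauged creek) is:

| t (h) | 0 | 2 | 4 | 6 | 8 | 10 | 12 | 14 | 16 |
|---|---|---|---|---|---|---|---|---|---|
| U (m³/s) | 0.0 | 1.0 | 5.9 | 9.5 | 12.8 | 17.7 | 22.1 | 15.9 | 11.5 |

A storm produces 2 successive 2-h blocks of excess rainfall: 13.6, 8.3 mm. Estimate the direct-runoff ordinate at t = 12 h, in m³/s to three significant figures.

By discrete convolution, Q_j = Σ (P_i / 10 mm) · U_{j−i}.
At t = 12 h (j=6): Q = (13.6/10)·22.1 + (8.3/10)·17.7 = 44.7 m³/s.

Q ≈ 44.7 m³/s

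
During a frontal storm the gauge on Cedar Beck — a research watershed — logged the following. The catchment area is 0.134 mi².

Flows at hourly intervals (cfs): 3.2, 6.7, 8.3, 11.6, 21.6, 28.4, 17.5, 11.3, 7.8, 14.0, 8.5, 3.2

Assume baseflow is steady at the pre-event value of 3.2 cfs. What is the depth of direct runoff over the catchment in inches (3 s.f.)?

Direct runoff: 0.0, 3.5, 5.1, 8.4, 18.4, 25.2, 14.3, 8.1, 4.6, 10.8, 5.3, 0.0 cfs; ΣQ_DR = 103.7 cfs.
V = ΣQ_DR · Δt = 103.7 × 3600 s = 3.733 × 10^5 ft³.
Over A = 0.134 mi², depth = V / A = 1.20 in.

d ≈ 1.20 in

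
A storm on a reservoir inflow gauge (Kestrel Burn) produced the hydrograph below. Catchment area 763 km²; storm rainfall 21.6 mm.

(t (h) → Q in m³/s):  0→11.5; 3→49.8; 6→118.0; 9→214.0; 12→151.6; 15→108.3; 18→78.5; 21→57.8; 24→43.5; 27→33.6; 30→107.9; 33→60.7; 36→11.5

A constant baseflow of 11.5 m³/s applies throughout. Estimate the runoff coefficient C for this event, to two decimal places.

ΣQ_DR = 897.2 m³/s; V = ΣQ_DR·Δt = 9.690 × 10^6 m³.
Runoff depth d = V / A = 12.70 mm.
C = d / P = 12.70 / 21.6 = 0.59.

C ≈ 0.59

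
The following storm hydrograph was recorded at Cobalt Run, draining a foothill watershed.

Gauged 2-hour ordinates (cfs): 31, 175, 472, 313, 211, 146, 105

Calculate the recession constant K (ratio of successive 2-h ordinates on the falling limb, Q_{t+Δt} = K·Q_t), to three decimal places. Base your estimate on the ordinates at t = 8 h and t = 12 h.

Using the recession-limb readings at t = 8 h and t = 12 h: Q falls from 211 to 105 cfs over 2 intervals.
K = (Q₂/Q₁)^(1/2) = (105/211)^(1/2) = 0.705.

K ≈ 0.705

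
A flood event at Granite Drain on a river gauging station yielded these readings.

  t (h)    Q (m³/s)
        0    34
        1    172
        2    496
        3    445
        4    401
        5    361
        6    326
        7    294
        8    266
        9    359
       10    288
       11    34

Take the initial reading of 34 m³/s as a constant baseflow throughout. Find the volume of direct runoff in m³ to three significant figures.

V ≈ 1.10 × 10^7 m³

Direct-runoff ordinates (Q − Q_b): 0.0, 138.0, 462.0, 411.0, 367.0, 327.0, 292.0, 260.0, 232.0, 325.0, 254.0, 0.0 m³/s.
ΣQ_DR = 3068 m³/s.
With Δt = 1 h = 3600 s, V = ΣQ_DR · Δt = 3068 × 3600 = 1.10 × 10^7 m³.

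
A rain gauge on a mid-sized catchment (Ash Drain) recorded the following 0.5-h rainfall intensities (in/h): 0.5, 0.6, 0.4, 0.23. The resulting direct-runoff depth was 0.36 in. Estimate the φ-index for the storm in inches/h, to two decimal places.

Only the 3 blocks with intensity above φ contribute runoff: 0.5, 0.6, 0.4 in/h.
Σ(I−φ)·Δt = d  ⇒  (0.5+0.6+0.4 − 3φ)·0.5 = 0.36
φ = (1.500 − 0.36/0.5) / 3 = 0.26 in/h.

φ ≈ 0.26 in/h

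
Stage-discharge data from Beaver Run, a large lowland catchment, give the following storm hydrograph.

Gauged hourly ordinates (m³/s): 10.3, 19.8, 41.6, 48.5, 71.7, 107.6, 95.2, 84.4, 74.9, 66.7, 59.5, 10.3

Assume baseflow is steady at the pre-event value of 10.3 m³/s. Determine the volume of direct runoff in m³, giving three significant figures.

V ≈ 2.04 × 10^6 m³

Direct-runoff ordinates (Q − Q_b): 0.0, 9.5, 31.3, 38.2, 61.4, 97.3, 84.9, 74.1, 64.6, 56.4, 49.2, 0.0 m³/s.
ΣQ_DR = 566.9 m³/s.
With Δt = 1 h = 3600 s, V = ΣQ_DR · Δt = 566.9 × 3600 = 2.04 × 10^6 m³.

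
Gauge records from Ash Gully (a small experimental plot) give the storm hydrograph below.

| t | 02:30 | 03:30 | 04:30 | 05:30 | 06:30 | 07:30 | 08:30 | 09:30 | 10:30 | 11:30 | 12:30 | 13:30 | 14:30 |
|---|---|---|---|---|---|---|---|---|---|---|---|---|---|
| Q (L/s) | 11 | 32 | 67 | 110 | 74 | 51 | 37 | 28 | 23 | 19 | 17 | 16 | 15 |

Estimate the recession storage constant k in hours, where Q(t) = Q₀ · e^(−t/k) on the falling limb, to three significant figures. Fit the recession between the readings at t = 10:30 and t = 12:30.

k ≈ 6.62 h

On the falling limb, Q drops from 23 to 17 L/s between t = 10:30 and t = 12:30 (Δt = 2 h).
k = −Δt / ln(Q₂/Q₁) = −2 / ln(17/23) = 6.62 h.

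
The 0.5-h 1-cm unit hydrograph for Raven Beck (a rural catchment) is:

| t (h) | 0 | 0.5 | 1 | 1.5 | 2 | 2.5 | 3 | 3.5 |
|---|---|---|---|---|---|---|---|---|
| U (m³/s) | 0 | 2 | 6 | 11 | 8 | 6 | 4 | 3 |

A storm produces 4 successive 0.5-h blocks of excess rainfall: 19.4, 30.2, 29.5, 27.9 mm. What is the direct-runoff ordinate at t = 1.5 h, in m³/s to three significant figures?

By discrete convolution, Q_j = Σ (P_i / 10 mm) · U_{j−i}.
At t = 1.5 h (j=3): Q = (19.4/10)·11 + (30.2/10)·6 + (29.5/10)·2 + (27.9/10)·0 = 45.4 m³/s.

Q ≈ 45.4 m³/s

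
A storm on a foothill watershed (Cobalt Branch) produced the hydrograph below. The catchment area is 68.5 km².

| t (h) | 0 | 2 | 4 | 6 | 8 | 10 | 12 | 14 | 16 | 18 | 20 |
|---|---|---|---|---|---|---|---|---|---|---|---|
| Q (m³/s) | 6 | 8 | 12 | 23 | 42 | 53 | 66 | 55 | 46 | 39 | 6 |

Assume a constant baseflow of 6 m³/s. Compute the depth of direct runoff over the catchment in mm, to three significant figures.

Direct runoff: 0.0, 2.0, 6.0, 17.0, 36.0, 47.0, 60.0, 49.0, 40.0, 33.0, 0.0 m³/s; ΣQ_DR = 290.0 m³/s.
V = ΣQ_DR · Δt = 290.0 × 7200 s = 2.088 × 10^6 m³.
Over A = 68.5 km², depth = V / A = 30.5 mm.

d ≈ 30.5 mm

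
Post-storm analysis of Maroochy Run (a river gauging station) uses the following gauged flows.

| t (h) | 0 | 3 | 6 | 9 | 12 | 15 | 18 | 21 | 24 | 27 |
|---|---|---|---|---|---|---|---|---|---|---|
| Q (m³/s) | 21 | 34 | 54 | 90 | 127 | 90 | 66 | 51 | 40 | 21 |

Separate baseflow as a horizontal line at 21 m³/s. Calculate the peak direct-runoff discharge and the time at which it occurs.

Subtracting baseflow gives direct-runoff ordinates: 0.0, 13.0, 33.0, 69.0, 106.0, 69.0, 45.0, 30.0, 19.0, 0.0 m³/s.
The maximum is 106.0 m³/s, occurring at the reading for t = 12 h.

Q_p = 106.0 m³/s at t = 12 h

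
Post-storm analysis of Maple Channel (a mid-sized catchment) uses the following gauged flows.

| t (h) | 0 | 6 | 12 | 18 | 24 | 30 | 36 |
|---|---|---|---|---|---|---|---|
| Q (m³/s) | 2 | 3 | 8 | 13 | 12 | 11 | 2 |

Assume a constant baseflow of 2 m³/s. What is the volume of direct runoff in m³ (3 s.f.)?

V ≈ 7.99 × 10^5 m³

Direct-runoff ordinates (Q − Q_b): 0.0, 1.0, 6.0, 11.0, 10.0, 9.0, 0.0 m³/s.
ΣQ_DR = 37.00 m³/s.
With Δt = 6 h = 21600 s, V = ΣQ_DR · Δt = 37.00 × 21600 = 7.99 × 10^5 m³.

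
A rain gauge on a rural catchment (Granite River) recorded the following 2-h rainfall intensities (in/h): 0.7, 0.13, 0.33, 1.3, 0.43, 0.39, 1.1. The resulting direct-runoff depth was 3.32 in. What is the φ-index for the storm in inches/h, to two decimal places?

φ ≈ 0.48 in/h

Only the 3 blocks with intensity above φ contribute runoff: 0.7, 1.3, 1.1 in/h.
Σ(I−φ)·Δt = d  ⇒  (0.7+1.3+1.1 − 3φ)·2 = 3.32
φ = (3.100 − 3.32/2) / 3 = 0.48 in/h.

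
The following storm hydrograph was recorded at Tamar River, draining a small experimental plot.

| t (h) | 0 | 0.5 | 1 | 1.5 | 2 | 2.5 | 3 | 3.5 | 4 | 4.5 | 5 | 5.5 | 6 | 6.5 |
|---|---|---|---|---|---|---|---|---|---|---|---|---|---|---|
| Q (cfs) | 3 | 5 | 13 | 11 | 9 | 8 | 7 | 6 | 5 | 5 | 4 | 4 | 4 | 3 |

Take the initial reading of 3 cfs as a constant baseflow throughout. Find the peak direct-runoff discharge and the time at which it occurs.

Q_p = 10.0 cfs at t = 1 h

Subtracting baseflow gives direct-runoff ordinates: 0.0, 2.0, 10.0, 8.0, 6.0, 5.0, 4.0, 3.0, 2.0, 2.0, 1.0, 1.0, 1.0, 0.0 cfs.
The maximum is 10.0 cfs, occurring at the reading for t = 1 h.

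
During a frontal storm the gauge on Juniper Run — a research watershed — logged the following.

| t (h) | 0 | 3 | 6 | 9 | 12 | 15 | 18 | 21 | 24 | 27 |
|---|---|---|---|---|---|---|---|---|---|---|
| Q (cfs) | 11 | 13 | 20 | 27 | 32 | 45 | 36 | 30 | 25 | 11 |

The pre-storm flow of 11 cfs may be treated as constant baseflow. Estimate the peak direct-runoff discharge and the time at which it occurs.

Q_p = 34.0 cfs at t = 15 h

Subtracting baseflow gives direct-runoff ordinates: 0.0, 2.0, 9.0, 16.0, 21.0, 34.0, 25.0, 19.0, 14.0, 0.0 cfs.
The maximum is 34.0 cfs, occurring at the reading for t = 15 h.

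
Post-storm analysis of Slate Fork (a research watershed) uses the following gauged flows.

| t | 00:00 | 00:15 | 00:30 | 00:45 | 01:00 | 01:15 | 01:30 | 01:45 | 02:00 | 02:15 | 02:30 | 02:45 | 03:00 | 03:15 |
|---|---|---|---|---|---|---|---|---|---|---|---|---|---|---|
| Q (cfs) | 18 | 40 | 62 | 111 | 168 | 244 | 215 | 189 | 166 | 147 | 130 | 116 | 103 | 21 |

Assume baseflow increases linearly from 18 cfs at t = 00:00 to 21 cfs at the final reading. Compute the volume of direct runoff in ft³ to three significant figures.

Direct-runoff ordinates (Q − Q_b): 0.00, 21.77, 43.54, 92.31, 149.08, 224.85, 195.62, 169.38, 146.15, 126.92, 109.69, 95.46, 82.23, 0.00 cfs.
ΣQ_DR = 1457 cfs.
With Δt = 0.25 h = 900 s, V = ΣQ_DR · Δt = 1457 × 900 = 1.31 × 10^6 ft³.

V ≈ 1.31 × 10^6 ft³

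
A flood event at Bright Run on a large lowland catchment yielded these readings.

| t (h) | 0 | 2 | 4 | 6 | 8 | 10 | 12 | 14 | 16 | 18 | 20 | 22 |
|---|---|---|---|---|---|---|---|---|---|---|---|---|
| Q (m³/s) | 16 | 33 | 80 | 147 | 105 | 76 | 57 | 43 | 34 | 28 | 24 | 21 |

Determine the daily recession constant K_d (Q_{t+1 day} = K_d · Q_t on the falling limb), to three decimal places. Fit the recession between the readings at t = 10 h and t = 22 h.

Between t = 10 h and t = 22 h the flow falls from 76 to 21 m³/s over 6×2 h = 12 h.
Per-interval ratio K = (21/76)^(1/6) = 0.8071; K_d = K^(24/2) = 0.076.

K_d ≈ 0.076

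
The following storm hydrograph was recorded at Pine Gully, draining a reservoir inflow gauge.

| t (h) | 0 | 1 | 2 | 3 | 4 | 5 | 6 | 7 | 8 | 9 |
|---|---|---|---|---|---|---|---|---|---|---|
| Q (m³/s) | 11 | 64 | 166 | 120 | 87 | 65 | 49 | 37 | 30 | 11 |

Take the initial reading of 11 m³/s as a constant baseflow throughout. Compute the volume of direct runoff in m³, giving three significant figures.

Direct-runoff ordinates (Q − Q_b): 0.0, 53.0, 155.0, 109.0, 76.0, 54.0, 38.0, 26.0, 19.0, 0.0 m³/s.
ΣQ_DR = 530.0 m³/s.
With Δt = 1 h = 3600 s, V = ΣQ_DR · Δt = 530.0 × 3600 = 1.91 × 10^6 m³.

V ≈ 1.91 × 10^6 m³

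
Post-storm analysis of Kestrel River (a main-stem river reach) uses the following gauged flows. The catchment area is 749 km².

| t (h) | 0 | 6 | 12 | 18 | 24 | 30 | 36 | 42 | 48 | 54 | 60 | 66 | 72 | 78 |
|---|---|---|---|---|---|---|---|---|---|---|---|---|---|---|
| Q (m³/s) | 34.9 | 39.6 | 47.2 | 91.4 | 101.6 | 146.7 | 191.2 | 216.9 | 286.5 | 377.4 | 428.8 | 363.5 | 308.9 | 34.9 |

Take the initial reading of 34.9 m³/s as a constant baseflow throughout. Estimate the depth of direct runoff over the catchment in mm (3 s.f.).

d ≈ 62.9 mm

Direct runoff: 0.0, 4.7, 12.3, 56.5, 66.7, 111.8, 156.3, 182.0, 251.6, 342.5, 393.9, 328.6, 274.0, 0.0 m³/s; ΣQ_DR = 2181 m³/s.
V = ΣQ_DR · Δt = 2181 × 21600 s = 4.711 × 10^7 m³.
Over A = 749 km², depth = V / A = 62.9 mm.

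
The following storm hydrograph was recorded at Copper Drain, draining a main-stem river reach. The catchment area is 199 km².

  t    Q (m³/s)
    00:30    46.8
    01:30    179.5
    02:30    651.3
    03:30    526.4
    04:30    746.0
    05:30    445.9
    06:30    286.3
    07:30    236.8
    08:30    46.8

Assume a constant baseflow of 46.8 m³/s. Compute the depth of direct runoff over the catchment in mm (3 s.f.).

Direct runoff: 0.0, 132.7, 604.5, 479.6, 699.2, 399.1, 239.5, 190.0, 0.0 m³/s; ΣQ_DR = 2745 m³/s.
V = ΣQ_DR · Δt = 2745 × 3600 s = 9.881 × 10^6 m³.
Over A = 199 km², depth = V / A = 49.7 mm.

d ≈ 49.7 mm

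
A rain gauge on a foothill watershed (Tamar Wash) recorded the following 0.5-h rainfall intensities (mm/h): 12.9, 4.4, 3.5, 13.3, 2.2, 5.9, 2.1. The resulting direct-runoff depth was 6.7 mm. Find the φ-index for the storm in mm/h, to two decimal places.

φ ≈ 6.40 mm/h

Only the 2 blocks with intensity above φ contribute runoff: 12.9, 13.3 mm/h.
Σ(I−φ)·Δt = d  ⇒  (12.9+13.3 − 2φ)·0.5 = 6.7
φ = (26.20 − 6.7/0.5) / 2 = 6.40 mm/h.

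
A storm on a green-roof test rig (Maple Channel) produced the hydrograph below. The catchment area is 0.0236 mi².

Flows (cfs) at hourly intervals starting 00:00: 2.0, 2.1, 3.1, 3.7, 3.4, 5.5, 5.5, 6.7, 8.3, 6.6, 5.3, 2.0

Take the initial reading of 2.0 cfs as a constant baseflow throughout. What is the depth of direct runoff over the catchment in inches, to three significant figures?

Direct runoff: 0.0, 0.1, 1.1, 1.7, 1.4, 3.5, 3.5, 4.7, 6.3, 4.6, 3.3, 0.0 cfs; ΣQ_DR = 30.20 cfs.
V = ΣQ_DR · Δt = 30.20 × 3600 s = 1.087 × 10^5 ft³.
Over A = 0.0236 mi², depth = V / A = 1.98 in.

d ≈ 1.98 in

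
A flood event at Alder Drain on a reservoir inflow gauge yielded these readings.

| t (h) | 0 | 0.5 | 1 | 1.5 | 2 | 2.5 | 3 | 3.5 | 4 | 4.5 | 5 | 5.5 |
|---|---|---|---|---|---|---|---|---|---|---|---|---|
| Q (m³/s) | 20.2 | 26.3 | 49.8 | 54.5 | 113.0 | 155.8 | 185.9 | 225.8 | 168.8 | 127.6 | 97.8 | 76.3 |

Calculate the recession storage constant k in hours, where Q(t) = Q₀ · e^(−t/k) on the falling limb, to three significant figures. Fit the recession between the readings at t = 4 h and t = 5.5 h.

k ≈ 1.89 h

On the falling limb, Q drops from 168.8 to 76.3 m³/s between t = 4 h and t = 5.5 h (Δt = 1.5 h).
k = −Δt / ln(Q₂/Q₁) = −1.5 / ln(76.3/168.8) = 1.89 h.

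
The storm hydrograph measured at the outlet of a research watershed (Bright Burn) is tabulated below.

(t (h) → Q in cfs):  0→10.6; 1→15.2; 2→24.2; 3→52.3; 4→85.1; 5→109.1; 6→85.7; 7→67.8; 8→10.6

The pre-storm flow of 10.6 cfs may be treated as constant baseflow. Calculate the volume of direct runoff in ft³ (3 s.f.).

Direct-runoff ordinates (Q − Q_b): 0.0, 4.6, 13.6, 41.7, 74.5, 98.5, 75.1, 57.2, 0.0 cfs.
ΣQ_DR = 365.2 cfs.
With Δt = 1 h = 3600 s, V = ΣQ_DR · Δt = 365.2 × 3600 = 1.31 × 10^6 ft³.

V ≈ 1.31 × 10^6 ft³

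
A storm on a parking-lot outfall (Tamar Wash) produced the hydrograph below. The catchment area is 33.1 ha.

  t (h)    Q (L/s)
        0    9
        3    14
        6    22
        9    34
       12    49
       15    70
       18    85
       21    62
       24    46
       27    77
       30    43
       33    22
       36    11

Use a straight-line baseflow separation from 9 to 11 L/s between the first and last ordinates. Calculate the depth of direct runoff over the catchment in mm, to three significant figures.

Direct runoff: 0.00, 4.83, 12.67, 24.50, 39.33, 60.17, 75.00, 51.83, 35.67, 66.50, 32.33, 11.17, 0.00 L/s; ΣQ_DR = 414.0 L/s.
V = ΣQ_DR · Δt = 414.0 × 10800 s = 4.471 × 10^6 L.
Over A = 33.1 ha, depth = V / A = 13.5 mm.

d ≈ 13.5 mm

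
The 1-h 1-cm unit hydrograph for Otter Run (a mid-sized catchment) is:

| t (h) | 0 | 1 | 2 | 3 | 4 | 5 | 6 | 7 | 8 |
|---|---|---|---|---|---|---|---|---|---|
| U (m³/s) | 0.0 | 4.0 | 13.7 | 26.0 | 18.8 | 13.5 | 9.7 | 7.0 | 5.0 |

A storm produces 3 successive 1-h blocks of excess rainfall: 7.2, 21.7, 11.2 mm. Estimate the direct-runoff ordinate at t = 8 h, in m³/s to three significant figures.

Q ≈ 29.7 m³/s

By discrete convolution, Q_j = Σ (P_i / 10 mm) · U_{j−i}.
At t = 8 h (j=8): Q = (7.2/10)·5.0 + (21.7/10)·7.0 + (11.2/10)·9.7 = 29.7 m³/s.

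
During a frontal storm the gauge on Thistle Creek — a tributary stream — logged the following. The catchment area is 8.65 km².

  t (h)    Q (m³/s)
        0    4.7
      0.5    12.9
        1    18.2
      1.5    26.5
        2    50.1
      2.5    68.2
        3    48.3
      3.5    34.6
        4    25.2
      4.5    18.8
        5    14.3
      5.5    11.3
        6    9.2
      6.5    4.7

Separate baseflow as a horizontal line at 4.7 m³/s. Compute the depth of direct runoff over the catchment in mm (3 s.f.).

Direct runoff: 0.0, 8.2, 13.5, 21.8, 45.4, 63.5, 43.6, 29.9, 20.5, 14.1, 9.6, 6.6, 4.5, 0.0 m³/s; ΣQ_DR = 281.2 m³/s.
V = ΣQ_DR · Δt = 281.2 × 1800 s = 5.062 × 10^5 m³.
Over A = 8.65 km², depth = V / A = 58.5 mm.

d ≈ 58.5 mm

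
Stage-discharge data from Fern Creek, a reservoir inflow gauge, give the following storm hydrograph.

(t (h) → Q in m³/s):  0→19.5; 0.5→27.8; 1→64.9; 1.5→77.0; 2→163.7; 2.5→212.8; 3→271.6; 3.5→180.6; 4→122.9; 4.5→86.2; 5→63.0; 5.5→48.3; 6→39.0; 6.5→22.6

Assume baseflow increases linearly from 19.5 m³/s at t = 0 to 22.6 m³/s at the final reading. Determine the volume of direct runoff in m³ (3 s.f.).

Direct-runoff ordinates (Q − Q_b): 0.00, 8.06, 44.92, 56.78, 143.25, 192.11, 250.67, 159.43, 101.49, 64.55, 41.12, 26.18, 16.64, 0.00 m³/s.
ΣQ_DR = 1105 m³/s.
With Δt = 0.5 h = 1800 s, V = ΣQ_DR · Δt = 1105 × 1800 = 1.99 × 10^6 m³.

V ≈ 1.99 × 10^6 m³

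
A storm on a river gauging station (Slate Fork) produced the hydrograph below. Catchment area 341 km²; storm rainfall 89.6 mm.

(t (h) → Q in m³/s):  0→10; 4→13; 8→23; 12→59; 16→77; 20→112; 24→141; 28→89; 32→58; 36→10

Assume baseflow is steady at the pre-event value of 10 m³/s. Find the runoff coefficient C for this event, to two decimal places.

C ≈ 0.23

ΣQ_DR = 492.0 m³/s; V = ΣQ_DR·Δt = 7.085 × 10^6 m³.
Runoff depth d = V / A = 20.78 mm.
C = d / P = 20.78 / 89.6 = 0.23.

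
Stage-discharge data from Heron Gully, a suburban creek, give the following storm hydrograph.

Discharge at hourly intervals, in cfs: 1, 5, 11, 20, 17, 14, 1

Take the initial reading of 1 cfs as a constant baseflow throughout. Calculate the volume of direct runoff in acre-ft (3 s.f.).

Direct-runoff ordinates (Q − Q_b): 0.0, 4.0, 10.0, 19.0, 16.0, 13.0, 0.0 cfs.
ΣQ_DR = 62.00 cfs.
With Δt = 1 h = 3600 s, V = ΣQ_DR · Δt = 62.00 × 3600 = 2.23 × 10^5 ft³ = 5.12 acre-ft.

V ≈ 5.12 acre-ft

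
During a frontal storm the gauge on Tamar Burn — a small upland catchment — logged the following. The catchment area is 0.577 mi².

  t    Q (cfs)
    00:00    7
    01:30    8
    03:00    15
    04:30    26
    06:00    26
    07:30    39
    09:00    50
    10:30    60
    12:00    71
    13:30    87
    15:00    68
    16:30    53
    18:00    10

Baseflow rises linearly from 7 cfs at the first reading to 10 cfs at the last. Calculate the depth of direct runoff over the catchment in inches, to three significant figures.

Direct runoff: 0.00, 0.75, 7.50, 18.25, 18.00, 30.75, 41.50, 51.25, 62.00, 77.75, 58.50, 43.25, 0.00 cfs; ΣQ_DR = 409.5 cfs.
V = ΣQ_DR · Δt = 409.5 × 5400 s = 2.211 × 10^6 ft³.
Over A = 0.577 mi², depth = V / A = 1.65 in.

d ≈ 1.65 in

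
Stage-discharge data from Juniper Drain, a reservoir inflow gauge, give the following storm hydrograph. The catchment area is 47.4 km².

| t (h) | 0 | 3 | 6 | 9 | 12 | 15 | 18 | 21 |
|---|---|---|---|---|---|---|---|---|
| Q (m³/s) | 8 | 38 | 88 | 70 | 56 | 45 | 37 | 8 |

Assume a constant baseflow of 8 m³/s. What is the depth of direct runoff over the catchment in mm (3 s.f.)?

Direct runoff: 0.0, 30.0, 80.0, 62.0, 48.0, 37.0, 29.0, 0.0 m³/s; ΣQ_DR = 286.0 m³/s.
V = ΣQ_DR · Δt = 286.0 × 10800 s = 3.089 × 10^6 m³.
Over A = 47.4 km², depth = V / A = 65.2 mm.

d ≈ 65.2 mm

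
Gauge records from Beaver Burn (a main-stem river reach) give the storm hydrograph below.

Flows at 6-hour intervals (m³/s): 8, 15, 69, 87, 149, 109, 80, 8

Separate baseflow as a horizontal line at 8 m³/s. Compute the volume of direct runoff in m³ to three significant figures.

Direct-runoff ordinates (Q − Q_b): 0.0, 7.0, 61.0, 79.0, 141.0, 101.0, 72.0, 0.0 m³/s.
ΣQ_DR = 461.0 m³/s.
With Δt = 6 h = 21600 s, V = ΣQ_DR · Δt = 461.0 × 21600 = 9.96 × 10^6 m³.

V ≈ 9.96 × 10^6 m³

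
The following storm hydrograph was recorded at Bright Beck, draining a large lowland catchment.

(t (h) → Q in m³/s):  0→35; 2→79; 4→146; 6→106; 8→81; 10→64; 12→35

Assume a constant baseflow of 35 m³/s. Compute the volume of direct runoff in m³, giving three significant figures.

V ≈ 2.17 × 10^6 m³

Direct-runoff ordinates (Q − Q_b): 0.0, 44.0, 111.0, 71.0, 46.0, 29.0, 0.0 m³/s.
ΣQ_DR = 301.0 m³/s.
With Δt = 2 h = 7200 s, V = ΣQ_DR · Δt = 301.0 × 7200 = 2.17 × 10^6 m³.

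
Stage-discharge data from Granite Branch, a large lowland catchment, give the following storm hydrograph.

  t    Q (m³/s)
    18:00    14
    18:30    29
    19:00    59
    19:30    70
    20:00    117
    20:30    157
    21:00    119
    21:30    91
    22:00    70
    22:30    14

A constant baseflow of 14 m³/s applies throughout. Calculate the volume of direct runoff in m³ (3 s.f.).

Direct-runoff ordinates (Q − Q_b): 0.0, 15.0, 45.0, 56.0, 103.0, 143.0, 105.0, 77.0, 56.0, 0.0 m³/s.
ΣQ_DR = 600.0 m³/s.
With Δt = 0.5 h = 1800 s, V = ΣQ_DR · Δt = 600.0 × 1800 = 1.08 × 10^6 m³.

V ≈ 1.08 × 10^6 m³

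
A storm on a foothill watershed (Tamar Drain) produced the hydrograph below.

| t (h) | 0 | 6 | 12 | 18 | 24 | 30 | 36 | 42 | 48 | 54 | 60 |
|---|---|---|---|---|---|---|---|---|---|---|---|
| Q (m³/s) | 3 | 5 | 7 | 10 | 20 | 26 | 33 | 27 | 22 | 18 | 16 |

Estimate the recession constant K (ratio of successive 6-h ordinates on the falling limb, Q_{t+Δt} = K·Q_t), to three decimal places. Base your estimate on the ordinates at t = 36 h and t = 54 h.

Using the recession-limb readings at t = 36 h and t = 54 h: Q falls from 33 to 18 m³/s over 3 intervals.
K = (Q₂/Q₁)^(1/3) = (18/33)^(1/3) = 0.817.

K ≈ 0.817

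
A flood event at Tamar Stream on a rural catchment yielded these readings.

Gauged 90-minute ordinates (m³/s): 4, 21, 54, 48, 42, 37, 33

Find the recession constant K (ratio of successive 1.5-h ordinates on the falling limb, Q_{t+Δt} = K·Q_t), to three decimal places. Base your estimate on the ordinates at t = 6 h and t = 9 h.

Using the recession-limb readings at t = 6 h and t = 9 h: Q falls from 42 to 33 m³/s over 2 intervals.
K = (Q₂/Q₁)^(1/2) = (33/42)^(1/2) = 0.886.

K ≈ 0.886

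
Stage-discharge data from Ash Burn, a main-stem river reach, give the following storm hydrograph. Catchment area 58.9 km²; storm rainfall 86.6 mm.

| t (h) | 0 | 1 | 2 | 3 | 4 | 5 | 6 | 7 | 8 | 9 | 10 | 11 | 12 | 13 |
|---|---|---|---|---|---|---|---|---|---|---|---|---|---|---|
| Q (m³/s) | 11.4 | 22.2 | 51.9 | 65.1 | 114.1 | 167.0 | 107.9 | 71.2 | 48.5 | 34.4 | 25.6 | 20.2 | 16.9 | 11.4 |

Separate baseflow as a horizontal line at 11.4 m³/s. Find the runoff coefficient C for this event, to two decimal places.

C ≈ 0.43

ΣQ_DR = 608.2 m³/s; V = ΣQ_DR·Δt = 2.190 × 10^6 m³.
Runoff depth d = V / A = 37.17 mm.
C = d / P = 37.17 / 86.6 = 0.43.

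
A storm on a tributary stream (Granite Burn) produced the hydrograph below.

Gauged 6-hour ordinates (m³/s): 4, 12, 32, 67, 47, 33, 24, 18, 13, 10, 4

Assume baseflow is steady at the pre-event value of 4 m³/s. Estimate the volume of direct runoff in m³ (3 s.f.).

Direct-runoff ordinates (Q − Q_b): 0.0, 8.0, 28.0, 63.0, 43.0, 29.0, 20.0, 14.0, 9.0, 6.0, 0.0 m³/s.
ΣQ_DR = 220.0 m³/s.
With Δt = 6 h = 21600 s, V = ΣQ_DR · Δt = 220.0 × 21600 = 4.75 × 10^6 m³.

V ≈ 4.75 × 10^6 m³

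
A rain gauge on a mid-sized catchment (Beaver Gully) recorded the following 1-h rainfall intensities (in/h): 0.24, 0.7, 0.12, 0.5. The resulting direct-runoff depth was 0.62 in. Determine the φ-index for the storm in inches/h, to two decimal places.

φ ≈ 0.29 in/h

Only the 2 blocks with intensity above φ contribute runoff: 0.7, 0.5 in/h.
Σ(I−φ)·Δt = d  ⇒  (0.7+0.5 − 2φ)·1 = 0.62
φ = (1.200 − 0.62/1) / 2 = 0.29 in/h.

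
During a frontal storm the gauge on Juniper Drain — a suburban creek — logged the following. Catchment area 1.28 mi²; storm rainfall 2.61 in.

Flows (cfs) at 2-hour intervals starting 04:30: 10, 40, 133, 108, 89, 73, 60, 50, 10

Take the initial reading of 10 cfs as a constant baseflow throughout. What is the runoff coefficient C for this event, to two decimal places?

C ≈ 0.45

ΣQ_DR = 483.0 cfs; V = ΣQ_DR·Δt = 3.478 × 10^6 ft³.
Runoff depth d = V / A = 1.169 in.
C = d / P = 1.169 / 2.61 = 0.45.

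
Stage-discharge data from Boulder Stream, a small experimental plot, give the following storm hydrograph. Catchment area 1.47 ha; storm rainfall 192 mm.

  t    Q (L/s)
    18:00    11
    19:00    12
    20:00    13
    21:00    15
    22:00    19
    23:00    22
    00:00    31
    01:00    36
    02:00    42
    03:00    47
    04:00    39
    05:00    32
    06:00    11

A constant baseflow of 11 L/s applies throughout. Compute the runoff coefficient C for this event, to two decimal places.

ΣQ_DR = 187.0 L/s; V = ΣQ_DR·Δt = 6.732 × 10^5 L.
Runoff depth d = V / A = 45.80 mm.
C = d / P = 45.80 / 192 = 0.24.

C ≈ 0.24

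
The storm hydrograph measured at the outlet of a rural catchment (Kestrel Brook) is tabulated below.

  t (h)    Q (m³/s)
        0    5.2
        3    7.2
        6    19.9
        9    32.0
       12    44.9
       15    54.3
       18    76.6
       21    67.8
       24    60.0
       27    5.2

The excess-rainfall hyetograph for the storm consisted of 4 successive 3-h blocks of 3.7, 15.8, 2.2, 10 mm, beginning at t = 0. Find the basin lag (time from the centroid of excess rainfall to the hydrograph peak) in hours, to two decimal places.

t_L ≈ 11.75 h

Centroid of excess rainfall: t_c = Σ P_i·t̄_i / ΣP_i = 6.2508 h (block centres at 1.5, 4.5, 7.5, 10.5 h).
Hydrograph peak occurs at t = 18 h, so basin lag t_L = 18 − 6.2508 = 11.75 h.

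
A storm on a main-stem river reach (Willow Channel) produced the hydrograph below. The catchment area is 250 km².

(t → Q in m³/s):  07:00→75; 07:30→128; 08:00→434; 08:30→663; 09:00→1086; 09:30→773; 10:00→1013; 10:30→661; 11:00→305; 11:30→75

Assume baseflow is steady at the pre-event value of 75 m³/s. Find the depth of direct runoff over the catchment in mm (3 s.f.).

Direct runoff: 0.0, 53.0, 359.0, 588.0, 1011.0, 698.0, 938.0, 586.0, 230.0, 0.0 m³/s; ΣQ_DR = 4463 m³/s.
V = ΣQ_DR · Δt = 4463 × 1800 s = 8.033 × 10^6 m³.
Over A = 250 km², depth = V / A = 32.1 mm.

d ≈ 32.1 mm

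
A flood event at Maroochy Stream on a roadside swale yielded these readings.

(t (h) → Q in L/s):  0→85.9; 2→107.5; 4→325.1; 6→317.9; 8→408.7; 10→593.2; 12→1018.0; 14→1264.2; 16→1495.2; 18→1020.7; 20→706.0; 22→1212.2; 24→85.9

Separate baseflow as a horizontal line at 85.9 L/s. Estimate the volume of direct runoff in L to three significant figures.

V ≈ 5.42 × 10^7 L

Direct-runoff ordinates (Q − Q_b): 0.0, 21.6, 239.2, 232.0, 322.8, 507.3, 932.1, 1178.3, 1409.3, 934.8, 620.1, 1126.3, 0.0 L/s.
ΣQ_DR = 7524 L/s.
With Δt = 2 h = 7200 s, V = ΣQ_DR · Δt = 7524 × 7200 = 5.42 × 10^7 L.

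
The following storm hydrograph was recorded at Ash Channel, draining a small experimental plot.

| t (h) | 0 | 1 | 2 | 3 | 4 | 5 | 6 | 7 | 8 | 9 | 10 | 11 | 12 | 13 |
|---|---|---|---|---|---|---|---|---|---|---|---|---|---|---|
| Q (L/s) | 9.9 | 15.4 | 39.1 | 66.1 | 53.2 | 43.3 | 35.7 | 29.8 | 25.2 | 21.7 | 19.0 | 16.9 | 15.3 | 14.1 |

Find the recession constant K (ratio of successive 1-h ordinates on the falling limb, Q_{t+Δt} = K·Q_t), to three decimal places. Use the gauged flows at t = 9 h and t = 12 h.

Using the recession-limb readings at t = 9 h and t = 12 h: Q falls from 21.7 to 15.3 L/s over 3 intervals.
K = (Q₂/Q₁)^(1/3) = (15.3/21.7)^(1/3) = 0.890.

K ≈ 0.890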